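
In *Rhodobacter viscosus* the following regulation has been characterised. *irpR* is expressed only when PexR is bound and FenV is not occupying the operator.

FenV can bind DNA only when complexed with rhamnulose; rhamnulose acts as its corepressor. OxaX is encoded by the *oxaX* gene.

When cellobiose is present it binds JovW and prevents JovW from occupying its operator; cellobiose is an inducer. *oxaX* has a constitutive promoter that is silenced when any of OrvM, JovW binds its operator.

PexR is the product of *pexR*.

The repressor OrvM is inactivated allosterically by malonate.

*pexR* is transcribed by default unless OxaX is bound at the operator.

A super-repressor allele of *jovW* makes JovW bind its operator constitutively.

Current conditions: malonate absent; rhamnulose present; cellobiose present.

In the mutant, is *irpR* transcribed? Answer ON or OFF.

OFF

Rhamnulose is present, so FenV is active.
Malonate is absent, so OrvM is active.
JovW is constitutively active in this strain.
With repressor OrvM bound, *oxaX* is not transcribed.
So OxaX is not produced.
With no repressor bound, *pexR* is transcribed.
So PexR is produced and active.
With repressor FenV bound, *irpR* is not transcribed.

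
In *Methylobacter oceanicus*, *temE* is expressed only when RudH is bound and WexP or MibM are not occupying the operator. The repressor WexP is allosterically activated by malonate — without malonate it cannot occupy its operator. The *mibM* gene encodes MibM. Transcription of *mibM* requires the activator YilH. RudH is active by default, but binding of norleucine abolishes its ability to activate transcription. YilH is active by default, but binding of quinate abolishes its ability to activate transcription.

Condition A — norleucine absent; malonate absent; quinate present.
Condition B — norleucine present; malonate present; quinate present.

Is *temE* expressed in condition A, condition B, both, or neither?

Condition A:
Norleucine is absent, so RudH is active.
Malonate is absent, so WexP is inactive.
Quinate is present, so YilH is inactive.
Required activator YilH is absent, so *mibM* is not transcribed.
So MibM is not produced.
No repressor is bound and RudH is active, so *temE* is transcribed.
→ *temE* is ON in A.
Condition B:
Norleucine is present, so RudH is inactive.
Malonate is present, so WexP is active.
Quinate is present, so YilH is inactive.
Required activator YilH is absent, so *mibM* is not transcribed.
So MibM is not produced.
With repressor WexP bound, *temE* is not transcribed.
→ *temE* is OFF in B.

A only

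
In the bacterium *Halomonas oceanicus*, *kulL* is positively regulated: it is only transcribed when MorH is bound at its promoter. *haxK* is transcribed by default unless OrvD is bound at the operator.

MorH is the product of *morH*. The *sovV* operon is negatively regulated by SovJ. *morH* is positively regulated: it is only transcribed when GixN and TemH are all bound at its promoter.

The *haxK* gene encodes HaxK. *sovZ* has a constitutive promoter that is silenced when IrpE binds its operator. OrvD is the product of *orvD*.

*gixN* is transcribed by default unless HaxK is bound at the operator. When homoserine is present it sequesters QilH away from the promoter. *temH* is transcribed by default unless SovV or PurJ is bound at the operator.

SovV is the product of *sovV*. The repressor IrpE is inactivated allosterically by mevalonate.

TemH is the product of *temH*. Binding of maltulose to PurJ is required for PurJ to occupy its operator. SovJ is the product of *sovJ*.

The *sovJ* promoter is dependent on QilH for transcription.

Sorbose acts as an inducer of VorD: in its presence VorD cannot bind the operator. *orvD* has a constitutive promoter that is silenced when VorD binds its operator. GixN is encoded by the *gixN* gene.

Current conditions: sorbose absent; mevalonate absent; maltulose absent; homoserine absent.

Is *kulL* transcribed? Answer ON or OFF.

Sorbose is absent, so VorD is active.
With repressor VorD bound, *orvD* is not transcribed.
So OrvD is not produced.
With no repressor bound, *haxK* is transcribed.
So HaxK is produced and active.
With repressor HaxK bound, *gixN* is not transcribed.
So GixN is not produced.
Homoserine is absent, so QilH is active.
No repressor is bound and QilH is active, so *sovJ* is transcribed.
So SovJ is produced and active.
With repressor SovJ bound, *sovV* is not transcribed.
So SovV is not produced.
Maltulose is absent, so PurJ is inactive.
With no repressor bound, *temH* is transcribed.
So TemH is produced and active.
Required activator GixN is absent, so *morH* is not transcribed.
So MorH is not produced.
Required activator MorH is absent, so *kulL* is not transcribed.

OFF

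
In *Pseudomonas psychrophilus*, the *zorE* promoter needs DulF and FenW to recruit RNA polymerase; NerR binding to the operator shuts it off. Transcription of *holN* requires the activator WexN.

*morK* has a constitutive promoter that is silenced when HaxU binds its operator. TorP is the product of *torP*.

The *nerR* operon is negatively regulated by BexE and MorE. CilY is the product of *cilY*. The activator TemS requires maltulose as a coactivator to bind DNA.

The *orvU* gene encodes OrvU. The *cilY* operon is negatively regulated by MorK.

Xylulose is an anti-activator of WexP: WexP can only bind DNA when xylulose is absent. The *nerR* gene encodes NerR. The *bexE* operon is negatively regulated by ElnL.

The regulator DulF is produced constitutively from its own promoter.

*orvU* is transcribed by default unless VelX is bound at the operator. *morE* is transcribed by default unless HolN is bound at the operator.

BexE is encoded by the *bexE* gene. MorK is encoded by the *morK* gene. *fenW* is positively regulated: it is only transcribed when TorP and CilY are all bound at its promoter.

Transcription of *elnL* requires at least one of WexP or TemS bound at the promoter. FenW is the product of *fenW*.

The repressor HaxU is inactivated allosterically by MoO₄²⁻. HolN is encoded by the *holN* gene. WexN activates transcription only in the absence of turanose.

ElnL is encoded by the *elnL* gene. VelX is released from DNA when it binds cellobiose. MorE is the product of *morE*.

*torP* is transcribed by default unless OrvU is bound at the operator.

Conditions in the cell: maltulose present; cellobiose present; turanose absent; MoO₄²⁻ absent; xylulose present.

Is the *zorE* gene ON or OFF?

OFF

Xylulose is present, so WexP is inactive.
Maltulose is present, so TemS is active.
Activator TemS is present, so *elnL* is transcribed.
So ElnL is produced and active.
With repressor ElnL bound, *bexE* is not transcribed.
So BexE is not produced.
Turanose is absent, so WexN is active.
No repressor is bound and WexN is active, so *holN* is transcribed.
So HolN is produced and active.
With repressor HolN bound, *morE* is not transcribed.
So MorE is not produced.
With no repressor bound, *nerR* is transcribed.
So NerR is produced and active.
DulF is produced constitutively and is active.
Cellobiose is present, so VelX is inactive.
With no repressor bound, *orvU* is transcribed.
So OrvU is produced and active.
With repressor OrvU bound, *torP* is not transcribed.
So TorP is not produced.
MoO₄²⁻ is absent, so HaxU is active.
With repressor HaxU bound, *morK* is not transcribed.
So MorK is not produced.
With no repressor bound, *cilY* is transcribed.
So CilY is produced and active.
Required activator TorP is absent, so *fenW* is not transcribed.
So FenW is not produced.
With repressor NerR bound, *zorE* is not transcribed.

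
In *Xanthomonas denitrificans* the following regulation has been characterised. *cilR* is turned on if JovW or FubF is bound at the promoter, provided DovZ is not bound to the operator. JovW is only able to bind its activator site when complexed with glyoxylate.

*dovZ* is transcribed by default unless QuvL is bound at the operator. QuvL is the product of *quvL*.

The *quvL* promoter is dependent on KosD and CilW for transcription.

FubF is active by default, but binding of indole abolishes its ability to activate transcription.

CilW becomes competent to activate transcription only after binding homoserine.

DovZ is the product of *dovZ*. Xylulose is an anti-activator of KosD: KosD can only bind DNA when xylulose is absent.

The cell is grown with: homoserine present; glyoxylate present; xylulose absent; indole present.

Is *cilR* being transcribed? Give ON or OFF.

ON

Glyoxylate is present, so JovW is active.
Indole is present, so FubF is inactive.
Xylulose is absent, so KosD is active.
Homoserine is present, so CilW is active.
No repressor is bound and KosD and CilW are active, so *quvL* is transcribed.
So QuvL is produced and active.
With repressor QuvL bound, *dovZ* is not transcribed.
So DovZ is not produced.
Activator JovW is present, so *cilR* is transcribed.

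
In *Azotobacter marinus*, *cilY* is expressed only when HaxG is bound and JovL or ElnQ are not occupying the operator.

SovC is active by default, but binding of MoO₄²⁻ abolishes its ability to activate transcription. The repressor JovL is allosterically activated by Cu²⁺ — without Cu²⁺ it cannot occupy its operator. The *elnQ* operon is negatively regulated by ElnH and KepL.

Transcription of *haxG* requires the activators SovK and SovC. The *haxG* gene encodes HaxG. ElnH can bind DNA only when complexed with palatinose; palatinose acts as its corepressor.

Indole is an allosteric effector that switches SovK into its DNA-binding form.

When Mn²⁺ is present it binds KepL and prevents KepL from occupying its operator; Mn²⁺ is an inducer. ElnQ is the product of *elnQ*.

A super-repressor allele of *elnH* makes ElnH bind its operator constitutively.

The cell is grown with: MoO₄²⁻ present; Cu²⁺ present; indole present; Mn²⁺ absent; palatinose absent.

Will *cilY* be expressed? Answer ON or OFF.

Cu²⁺ is present, so JovL is active.
Indole is present, so SovK is active.
MoO₄²⁻ is present, so SovC is inactive.
Required activator SovC is absent, so *haxG* is not transcribed.
So HaxG is not produced.
ElnH is constitutively active in this strain.
Mn²⁺ is absent, so KepL is active.
With repressor ElnH bound, *elnQ* is not transcribed.
So ElnQ is not produced.
With repressor JovL bound, *cilY* is not transcribed.

OFF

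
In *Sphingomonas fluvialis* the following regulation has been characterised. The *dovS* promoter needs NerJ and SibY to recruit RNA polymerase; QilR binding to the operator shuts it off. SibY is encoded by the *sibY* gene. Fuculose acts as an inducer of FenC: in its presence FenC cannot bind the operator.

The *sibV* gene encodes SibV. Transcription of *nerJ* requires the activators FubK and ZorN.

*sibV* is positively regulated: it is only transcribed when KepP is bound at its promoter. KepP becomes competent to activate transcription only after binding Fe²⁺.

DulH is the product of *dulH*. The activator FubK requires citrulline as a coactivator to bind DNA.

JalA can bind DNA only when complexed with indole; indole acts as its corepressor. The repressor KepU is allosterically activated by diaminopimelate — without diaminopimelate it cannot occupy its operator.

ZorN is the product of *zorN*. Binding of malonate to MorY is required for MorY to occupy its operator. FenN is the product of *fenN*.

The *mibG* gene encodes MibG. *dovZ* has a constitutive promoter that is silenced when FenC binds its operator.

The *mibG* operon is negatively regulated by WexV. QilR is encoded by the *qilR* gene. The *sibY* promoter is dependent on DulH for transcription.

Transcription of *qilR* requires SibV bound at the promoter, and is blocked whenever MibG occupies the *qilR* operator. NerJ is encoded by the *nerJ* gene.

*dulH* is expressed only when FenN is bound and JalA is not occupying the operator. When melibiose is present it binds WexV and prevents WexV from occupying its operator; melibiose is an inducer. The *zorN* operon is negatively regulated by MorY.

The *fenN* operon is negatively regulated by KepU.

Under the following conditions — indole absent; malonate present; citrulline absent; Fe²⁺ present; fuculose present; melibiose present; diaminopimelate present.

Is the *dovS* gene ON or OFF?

Citrulline is absent, so FubK is inactive.
Malonate is present, so MorY is active.
With repressor MorY bound, *zorN* is not transcribed.
So ZorN is not produced.
Required activator FubK is absent, so *nerJ* is not transcribed.
So NerJ is not produced.
Indole is absent, so JalA is inactive.
Diaminopimelate is present, so KepU is active.
With repressor KepU bound, *fenN* is not transcribed.
So FenN is not produced.
Required activator FenN is absent, so *dulH* is not transcribed.
So DulH is not produced.
Required activator DulH is absent, so *sibY* is not transcribed.
So SibY is not produced.
Fe²⁺ is present, so KepP is active.
No repressor is bound and KepP is active, so *sibV* is transcribed.
So SibV is produced and active.
Melibiose is present, so WexV is inactive.
With no repressor bound, *mibG* is transcribed.
So MibG is produced and active.
With repressor MibG bound, *qilR* is not transcribed.
So QilR is not produced.
Required activator NerJ is absent, so *dovS* is not transcribed.

OFF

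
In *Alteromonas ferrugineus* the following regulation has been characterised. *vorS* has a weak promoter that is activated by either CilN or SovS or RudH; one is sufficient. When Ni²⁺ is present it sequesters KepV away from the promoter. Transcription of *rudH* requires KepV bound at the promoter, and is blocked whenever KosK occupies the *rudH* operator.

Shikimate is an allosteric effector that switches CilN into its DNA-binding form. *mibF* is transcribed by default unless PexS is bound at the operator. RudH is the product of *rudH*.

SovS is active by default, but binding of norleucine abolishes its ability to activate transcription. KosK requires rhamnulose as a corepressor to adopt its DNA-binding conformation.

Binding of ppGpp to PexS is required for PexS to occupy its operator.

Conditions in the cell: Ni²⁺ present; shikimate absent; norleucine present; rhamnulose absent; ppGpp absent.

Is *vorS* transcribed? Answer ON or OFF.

OFF

Shikimate is absent, so CilN is inactive.
Norleucine is present, so SovS is inactive.
Rhamnulose is absent, so KosK is inactive.
Ni²⁺ is present, so KepV is inactive.
Required activator KepV is absent, so *rudH* is not transcribed.
So RudH is not produced.
No activator is available at the *vorS* promoter, so *vorS* is not transcribed.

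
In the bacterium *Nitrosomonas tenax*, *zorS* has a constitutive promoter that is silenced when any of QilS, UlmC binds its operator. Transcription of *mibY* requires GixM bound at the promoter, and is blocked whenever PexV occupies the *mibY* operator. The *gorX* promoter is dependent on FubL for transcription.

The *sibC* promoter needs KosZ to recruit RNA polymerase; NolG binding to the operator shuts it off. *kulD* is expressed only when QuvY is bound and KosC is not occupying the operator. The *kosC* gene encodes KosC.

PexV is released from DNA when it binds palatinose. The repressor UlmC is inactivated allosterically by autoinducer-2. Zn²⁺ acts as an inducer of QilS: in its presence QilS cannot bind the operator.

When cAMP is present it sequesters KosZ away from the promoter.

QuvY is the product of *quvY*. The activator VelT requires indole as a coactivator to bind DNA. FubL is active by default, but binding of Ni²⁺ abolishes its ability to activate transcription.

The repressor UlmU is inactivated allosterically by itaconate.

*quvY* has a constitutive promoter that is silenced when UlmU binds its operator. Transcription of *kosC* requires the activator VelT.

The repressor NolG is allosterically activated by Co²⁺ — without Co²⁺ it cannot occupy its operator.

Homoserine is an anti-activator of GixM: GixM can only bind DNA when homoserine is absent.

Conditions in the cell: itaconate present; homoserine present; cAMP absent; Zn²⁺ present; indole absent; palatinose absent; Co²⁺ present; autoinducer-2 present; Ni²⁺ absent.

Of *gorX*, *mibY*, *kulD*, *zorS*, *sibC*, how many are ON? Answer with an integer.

3

Ni²⁺ is absent, so FubL is active.
No repressor is bound and FubL is active, so *gorX* is transcribed.
→ *gorX* is ON.
Homoserine is present, so GixM is inactive.
Palatinose is absent, so PexV is active.
With repressor PexV bound, *mibY* is not transcribed.
→ *mibY* is OFF.
Indole is absent, so VelT is inactive.
Required activator VelT is absent, so *kosC* is not transcribed.
So KosC is not produced.
Itaconate is present, so UlmU is inactive.
With no repressor bound, *quvY* is transcribed.
So QuvY is produced and active.
No repressor is bound and QuvY is active, so *kulD* is transcribed.
→ *kulD* is ON.
Zn²⁺ is present, so QilS is inactive.
Autoinducer-2 is present, so UlmC is inactive.
With no repressor bound, *zorS* is transcribed.
→ *zorS* is ON.
cAMP is absent, so KosZ is active.
Co²⁺ is present, so NolG is active.
With repressor NolG bound, *sibC* is not transcribed.
→ *sibC* is OFF.
3 of the 5 genes are transcribed.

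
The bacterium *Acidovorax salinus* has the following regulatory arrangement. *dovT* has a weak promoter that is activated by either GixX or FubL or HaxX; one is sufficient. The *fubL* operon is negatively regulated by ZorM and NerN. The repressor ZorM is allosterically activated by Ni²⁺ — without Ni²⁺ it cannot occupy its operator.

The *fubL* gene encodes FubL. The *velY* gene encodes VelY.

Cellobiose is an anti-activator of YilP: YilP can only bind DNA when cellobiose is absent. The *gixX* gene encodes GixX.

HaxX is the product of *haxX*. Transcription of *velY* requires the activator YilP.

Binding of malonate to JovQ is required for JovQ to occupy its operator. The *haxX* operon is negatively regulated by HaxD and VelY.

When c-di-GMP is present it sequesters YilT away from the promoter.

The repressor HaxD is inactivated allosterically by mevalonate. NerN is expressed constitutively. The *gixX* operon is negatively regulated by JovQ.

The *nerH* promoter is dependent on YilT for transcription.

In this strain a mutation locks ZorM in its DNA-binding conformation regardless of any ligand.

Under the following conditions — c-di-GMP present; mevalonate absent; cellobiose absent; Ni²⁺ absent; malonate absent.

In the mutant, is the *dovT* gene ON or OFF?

Malonate is absent, so JovQ is inactive.
With no repressor bound, *gixX* is transcribed.
So GixX is produced and active.
ZorM is constitutively active in this strain.
NerN is produced constitutively and is active.
With repressor ZorM bound, *fubL* is not transcribed.
So FubL is not produced.
Mevalonate is absent, so HaxD is active.
Cellobiose is absent, so YilP is active.
No repressor is bound and YilP is active, so *velY* is transcribed.
So VelY is produced and active.
With repressor HaxD bound, *haxX* is not transcribed.
So HaxX is not produced.
Activator GixX is present, so *dovT* is transcribed.

ON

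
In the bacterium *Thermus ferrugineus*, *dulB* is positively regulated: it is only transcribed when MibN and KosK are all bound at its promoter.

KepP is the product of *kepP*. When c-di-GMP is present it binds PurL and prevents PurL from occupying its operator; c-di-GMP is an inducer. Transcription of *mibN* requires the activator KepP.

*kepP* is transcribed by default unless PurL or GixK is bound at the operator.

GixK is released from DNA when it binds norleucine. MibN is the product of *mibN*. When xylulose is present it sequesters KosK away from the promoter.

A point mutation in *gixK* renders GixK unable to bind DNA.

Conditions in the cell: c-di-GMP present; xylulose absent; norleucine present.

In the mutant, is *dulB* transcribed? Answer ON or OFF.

ON

c-di-GMP is present, so PurL is inactive.
GixK is non-functional in this strain, so it has no effect.
With no repressor bound, *kepP* is transcribed.
So KepP is produced and active.
No repressor is bound and KepP is active, so *mibN* is transcribed.
So MibN is produced and active.
Xylulose is absent, so KosK is active.
No repressor is bound and MibN and KosK are active, so *dulB* is transcribed.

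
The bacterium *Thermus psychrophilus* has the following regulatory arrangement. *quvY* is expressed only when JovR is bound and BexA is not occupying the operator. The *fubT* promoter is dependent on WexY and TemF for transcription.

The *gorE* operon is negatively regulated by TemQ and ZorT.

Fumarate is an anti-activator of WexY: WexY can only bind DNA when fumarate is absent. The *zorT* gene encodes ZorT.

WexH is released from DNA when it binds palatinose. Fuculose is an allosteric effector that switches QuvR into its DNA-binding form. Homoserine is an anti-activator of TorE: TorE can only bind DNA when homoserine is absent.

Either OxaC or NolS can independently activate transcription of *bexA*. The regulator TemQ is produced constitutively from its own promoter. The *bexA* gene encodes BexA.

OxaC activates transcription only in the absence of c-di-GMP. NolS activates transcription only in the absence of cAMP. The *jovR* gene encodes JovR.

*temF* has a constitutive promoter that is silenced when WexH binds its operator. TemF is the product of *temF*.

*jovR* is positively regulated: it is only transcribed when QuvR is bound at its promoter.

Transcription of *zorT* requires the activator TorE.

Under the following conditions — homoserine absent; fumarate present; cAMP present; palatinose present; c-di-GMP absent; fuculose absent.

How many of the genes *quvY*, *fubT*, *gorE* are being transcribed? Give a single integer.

Fuculose is absent, so QuvR is inactive.
Required activator QuvR is absent, so *jovR* is not transcribed.
So JovR is not produced.
c-di-GMP is absent, so OxaC is active.
cAMP is present, so NolS is inactive.
Activator OxaC is present, so *bexA* is transcribed.
So BexA is produced and active.
With repressor BexA bound, *quvY* is not transcribed.
→ *quvY* is OFF.
Fumarate is present, so WexY is inactive.
Palatinose is present, so WexH is inactive.
With no repressor bound, *temF* is transcribed.
So TemF is produced and active.
Required activator WexY is absent, so *fubT* is not transcribed.
→ *fubT* is OFF.
TemQ is produced constitutively and is active.
Homoserine is absent, so TorE is active.
No repressor is bound and TorE is active, so *zorT* is transcribed.
So ZorT is produced and active.
With repressor TemQ bound, *gorE* is not transcribed.
→ *gorE* is OFF.
0 of the 3 genes are transcribed.

0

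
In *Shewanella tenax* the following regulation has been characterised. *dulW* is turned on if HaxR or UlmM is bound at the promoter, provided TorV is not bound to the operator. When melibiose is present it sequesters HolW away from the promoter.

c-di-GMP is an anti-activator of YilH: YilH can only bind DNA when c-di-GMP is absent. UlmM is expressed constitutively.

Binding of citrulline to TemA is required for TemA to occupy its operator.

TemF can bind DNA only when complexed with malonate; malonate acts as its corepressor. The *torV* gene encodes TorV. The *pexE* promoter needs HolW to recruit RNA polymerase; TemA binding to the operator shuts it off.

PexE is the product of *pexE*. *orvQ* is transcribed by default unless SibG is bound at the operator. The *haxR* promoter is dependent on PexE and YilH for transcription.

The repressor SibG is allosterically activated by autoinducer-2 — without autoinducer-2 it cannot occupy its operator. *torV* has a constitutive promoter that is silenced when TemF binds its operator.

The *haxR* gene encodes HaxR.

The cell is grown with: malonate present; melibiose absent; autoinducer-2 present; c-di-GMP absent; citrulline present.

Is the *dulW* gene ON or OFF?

Citrulline is present, so TemA is active.
Melibiose is absent, so HolW is active.
With repressor TemA bound, *pexE* is not transcribed.
So PexE is not produced.
c-di-GMP is absent, so YilH is active.
Required activator PexE is absent, so *haxR* is not transcribed.
So HaxR is not produced.
Malonate is present, so TemF is active.
With repressor TemF bound, *torV* is not transcribed.
So TorV is not produced.
UlmM is produced constitutively and is active.
Activator UlmM is present, so *dulW* is transcribed.

ON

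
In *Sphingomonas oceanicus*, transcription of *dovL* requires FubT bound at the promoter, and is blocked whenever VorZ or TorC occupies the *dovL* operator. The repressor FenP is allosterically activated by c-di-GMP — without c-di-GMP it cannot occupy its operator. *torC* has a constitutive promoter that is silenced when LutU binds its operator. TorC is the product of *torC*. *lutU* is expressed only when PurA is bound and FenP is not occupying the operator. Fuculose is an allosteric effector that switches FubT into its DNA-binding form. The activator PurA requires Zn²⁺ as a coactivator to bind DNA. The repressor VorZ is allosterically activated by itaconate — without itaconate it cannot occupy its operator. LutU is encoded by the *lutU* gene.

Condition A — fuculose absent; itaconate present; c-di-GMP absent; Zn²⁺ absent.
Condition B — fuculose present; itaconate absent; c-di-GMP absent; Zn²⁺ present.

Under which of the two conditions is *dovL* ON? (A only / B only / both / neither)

Condition A:
Fuculose is absent, so FubT is inactive.
Itaconate is present, so VorZ is active.
c-di-GMP is absent, so FenP is inactive.
Zn²⁺ is absent, so PurA is inactive.
Required activator PurA is absent, so *lutU* is not transcribed.
So LutU is not produced.
With no repressor bound, *torC* is transcribed.
So TorC is produced and active.
With repressor VorZ bound, *dovL* is not transcribed.
→ *dovL* is OFF in A.
Condition B:
Fuculose is present, so FubT is active.
Itaconate is absent, so VorZ is inactive.
c-di-GMP is absent, so FenP is inactive.
Zn²⁺ is present, so PurA is active.
No repressor is bound and PurA is active, so *lutU* is transcribed.
So LutU is produced and active.
With repressor LutU bound, *torC* is not transcribed.
So TorC is not produced.
No repressor is bound and FubT is active, so *dovL* is transcribed.
→ *dovL* is ON in B.

B only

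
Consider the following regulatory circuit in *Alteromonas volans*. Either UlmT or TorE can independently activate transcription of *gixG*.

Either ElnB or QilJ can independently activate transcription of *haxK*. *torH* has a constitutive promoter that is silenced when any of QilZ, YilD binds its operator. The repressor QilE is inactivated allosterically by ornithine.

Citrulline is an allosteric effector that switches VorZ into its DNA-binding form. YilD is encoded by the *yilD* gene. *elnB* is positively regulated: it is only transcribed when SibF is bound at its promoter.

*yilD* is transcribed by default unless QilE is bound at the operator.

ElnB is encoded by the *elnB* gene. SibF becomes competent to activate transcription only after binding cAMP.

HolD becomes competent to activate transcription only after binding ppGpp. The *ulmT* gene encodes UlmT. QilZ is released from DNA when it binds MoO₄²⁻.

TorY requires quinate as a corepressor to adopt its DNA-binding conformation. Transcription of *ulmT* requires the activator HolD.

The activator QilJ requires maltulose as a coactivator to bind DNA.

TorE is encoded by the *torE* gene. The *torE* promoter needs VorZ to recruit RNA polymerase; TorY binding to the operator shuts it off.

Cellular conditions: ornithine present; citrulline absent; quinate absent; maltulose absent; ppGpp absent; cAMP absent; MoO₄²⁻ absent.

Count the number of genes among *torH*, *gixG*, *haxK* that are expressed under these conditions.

MoO₄²⁻ is absent, so QilZ is active.
Ornithine is present, so QilE is inactive.
With no repressor bound, *yilD* is transcribed.
So YilD is produced and active.
With repressor QilZ bound, *torH* is not transcribed.
→ *torH* is OFF.
ppGpp is absent, so HolD is inactive.
Required activator HolD is absent, so *ulmT* is not transcribed.
So UlmT is not produced.
Citrulline is absent, so VorZ is inactive.
Quinate is absent, so TorY is inactive.
Required activator VorZ is absent, so *torE* is not transcribed.
So TorE is not produced.
No activator is available at the *gixG* promoter, so *gixG* is not transcribed.
→ *gixG* is OFF.
cAMP is absent, so SibF is inactive.
Required activator SibF is absent, so *elnB* is not transcribed.
So ElnB is not produced.
Maltulose is absent, so QilJ is inactive.
No activator is available at the *haxK* promoter, so *haxK* is not transcribed.
→ *haxK* is OFF.
0 of the 3 genes are transcribed.

0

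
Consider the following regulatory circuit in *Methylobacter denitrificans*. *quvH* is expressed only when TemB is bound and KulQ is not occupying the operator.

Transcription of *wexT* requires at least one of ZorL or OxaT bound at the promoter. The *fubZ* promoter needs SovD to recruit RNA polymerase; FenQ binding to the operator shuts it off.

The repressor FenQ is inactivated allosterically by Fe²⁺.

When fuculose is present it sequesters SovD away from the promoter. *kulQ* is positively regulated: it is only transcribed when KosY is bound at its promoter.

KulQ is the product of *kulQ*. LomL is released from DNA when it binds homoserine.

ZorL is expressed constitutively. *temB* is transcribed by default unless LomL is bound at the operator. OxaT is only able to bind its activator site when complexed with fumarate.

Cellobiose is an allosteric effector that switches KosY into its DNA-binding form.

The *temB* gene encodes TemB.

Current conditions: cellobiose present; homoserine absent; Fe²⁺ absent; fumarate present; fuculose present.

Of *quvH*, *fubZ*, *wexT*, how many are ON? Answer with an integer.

1

Cellobiose is present, so KosY is active.
No repressor is bound and KosY is active, so *kulQ* is transcribed.
So KulQ is produced and active.
Homoserine is absent, so LomL is active.
With repressor LomL bound, *temB* is not transcribed.
So TemB is not produced.
With repressor KulQ bound, *quvH* is not transcribed.
→ *quvH* is OFF.
Fe²⁺ is absent, so FenQ is active.
Fuculose is present, so SovD is inactive.
With repressor FenQ bound, *fubZ* is not transcribed.
→ *fubZ* is OFF.
ZorL is produced constitutively and is active.
Fumarate is present, so OxaT is active.
Activator ZorL is present, so *wexT* is transcribed.
→ *wexT* is ON.
1 of the 3 genes is transcribed.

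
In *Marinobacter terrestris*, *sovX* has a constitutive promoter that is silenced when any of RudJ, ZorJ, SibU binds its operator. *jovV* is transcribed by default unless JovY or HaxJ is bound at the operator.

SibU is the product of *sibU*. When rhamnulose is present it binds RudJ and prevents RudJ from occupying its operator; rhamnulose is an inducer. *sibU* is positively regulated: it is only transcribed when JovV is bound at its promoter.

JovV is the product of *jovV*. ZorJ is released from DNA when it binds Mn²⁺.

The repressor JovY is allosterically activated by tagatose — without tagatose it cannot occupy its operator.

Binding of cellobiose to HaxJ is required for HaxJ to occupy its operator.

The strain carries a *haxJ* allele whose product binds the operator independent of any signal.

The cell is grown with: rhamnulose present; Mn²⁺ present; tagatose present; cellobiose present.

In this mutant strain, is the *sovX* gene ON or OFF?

Rhamnulose is present, so RudJ is inactive.
Mn²⁺ is present, so ZorJ is inactive.
Tagatose is present, so JovY is active.
HaxJ is constitutively active in this strain.
With repressor JovY bound, *jovV* is not transcribed.
So JovV is not produced.
Required activator JovV is absent, so *sibU* is not transcribed.
So SibU is not produced.
With no repressor bound, *sovX* is transcribed.

ON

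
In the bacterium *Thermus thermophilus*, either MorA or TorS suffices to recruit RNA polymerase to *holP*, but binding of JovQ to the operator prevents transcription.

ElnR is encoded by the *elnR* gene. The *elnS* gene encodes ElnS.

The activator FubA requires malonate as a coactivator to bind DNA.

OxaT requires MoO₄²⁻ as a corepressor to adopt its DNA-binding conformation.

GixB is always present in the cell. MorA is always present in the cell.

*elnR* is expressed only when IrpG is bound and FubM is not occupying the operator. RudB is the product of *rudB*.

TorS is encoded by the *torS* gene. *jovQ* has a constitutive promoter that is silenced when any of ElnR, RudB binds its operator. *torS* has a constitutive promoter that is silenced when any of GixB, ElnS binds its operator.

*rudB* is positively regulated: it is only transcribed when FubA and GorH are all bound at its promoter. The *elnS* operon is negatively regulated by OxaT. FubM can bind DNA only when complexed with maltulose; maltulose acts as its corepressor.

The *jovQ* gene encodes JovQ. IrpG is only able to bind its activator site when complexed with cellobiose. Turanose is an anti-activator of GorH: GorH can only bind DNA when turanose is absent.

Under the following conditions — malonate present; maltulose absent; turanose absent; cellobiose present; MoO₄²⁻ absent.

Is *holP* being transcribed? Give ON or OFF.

ON

MorA is produced constitutively and is active.
GixB is produced constitutively and is active.
MoO₄²⁻ is absent, so OxaT is inactive.
With no repressor bound, *elnS* is transcribed.
So ElnS is produced and active.
With repressor GixB bound, *torS* is not transcribed.
So TorS is not produced.
Cellobiose is present, so IrpG is active.
Maltulose is absent, so FubM is inactive.
No repressor is bound and IrpG is active, so *elnR* is transcribed.
So ElnR is produced and active.
Malonate is present, so FubA is active.
Turanose is absent, so GorH is active.
No repressor is bound and FubA and GorH are active, so *rudB* is transcribed.
So RudB is produced and active.
With repressor ElnR bound, *jovQ* is not transcribed.
So JovQ is not produced.
Activator MorA is present, so *holP* is transcribed.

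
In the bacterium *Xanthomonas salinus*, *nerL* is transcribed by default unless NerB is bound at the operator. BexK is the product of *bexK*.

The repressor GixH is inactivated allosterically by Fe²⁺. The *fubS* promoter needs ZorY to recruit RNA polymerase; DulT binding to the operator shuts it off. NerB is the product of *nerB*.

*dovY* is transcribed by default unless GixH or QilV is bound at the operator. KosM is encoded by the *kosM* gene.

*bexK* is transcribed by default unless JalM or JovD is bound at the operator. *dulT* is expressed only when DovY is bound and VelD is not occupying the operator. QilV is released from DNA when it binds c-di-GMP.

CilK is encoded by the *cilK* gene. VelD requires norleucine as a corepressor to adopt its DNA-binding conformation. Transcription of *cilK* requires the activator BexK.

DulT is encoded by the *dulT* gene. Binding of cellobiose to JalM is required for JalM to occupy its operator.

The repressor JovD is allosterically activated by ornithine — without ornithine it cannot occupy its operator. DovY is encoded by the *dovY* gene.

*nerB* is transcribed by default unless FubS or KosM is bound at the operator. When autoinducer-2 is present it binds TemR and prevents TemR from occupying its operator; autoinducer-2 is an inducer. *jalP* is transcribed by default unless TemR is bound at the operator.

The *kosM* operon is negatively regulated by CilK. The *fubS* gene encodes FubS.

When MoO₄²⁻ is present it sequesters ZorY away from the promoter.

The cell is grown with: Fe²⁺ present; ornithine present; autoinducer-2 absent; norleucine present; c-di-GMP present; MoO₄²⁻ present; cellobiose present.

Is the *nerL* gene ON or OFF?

ON

Fe²⁺ is present, so GixH is inactive.
c-di-GMP is present, so QilV is inactive.
With no repressor bound, *dovY* is transcribed.
So DovY is produced and active.
Norleucine is present, so VelD is active.
With repressor VelD bound, *dulT* is not transcribed.
So DulT is not produced.
MoO₄²⁻ is present, so ZorY is inactive.
Required activator ZorY is absent, so *fubS* is not transcribed.
So FubS is not produced.
Cellobiose is present, so JalM is active.
Ornithine is present, so JovD is active.
With repressor JalM bound, *bexK* is not transcribed.
So BexK is not produced.
Required activator BexK is absent, so *cilK* is not transcribed.
So CilK is not produced.
With no repressor bound, *kosM* is transcribed.
So KosM is produced and active.
With repressor KosM bound, *nerB* is not transcribed.
So NerB is not produced.
With no repressor bound, *nerL* is transcribed.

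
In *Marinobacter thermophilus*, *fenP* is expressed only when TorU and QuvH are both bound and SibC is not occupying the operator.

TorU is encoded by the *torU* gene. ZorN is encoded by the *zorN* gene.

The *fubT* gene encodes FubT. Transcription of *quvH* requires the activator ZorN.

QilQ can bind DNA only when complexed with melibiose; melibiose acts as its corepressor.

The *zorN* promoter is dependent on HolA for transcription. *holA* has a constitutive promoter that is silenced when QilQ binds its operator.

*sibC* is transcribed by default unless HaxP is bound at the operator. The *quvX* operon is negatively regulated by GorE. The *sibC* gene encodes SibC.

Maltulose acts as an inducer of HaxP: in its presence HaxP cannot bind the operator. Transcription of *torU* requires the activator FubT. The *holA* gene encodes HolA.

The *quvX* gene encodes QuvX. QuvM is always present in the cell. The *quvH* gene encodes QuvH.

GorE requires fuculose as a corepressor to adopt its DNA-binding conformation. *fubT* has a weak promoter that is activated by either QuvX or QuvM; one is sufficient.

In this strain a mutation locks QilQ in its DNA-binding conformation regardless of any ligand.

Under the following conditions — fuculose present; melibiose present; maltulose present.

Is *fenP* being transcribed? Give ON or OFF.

OFF

Fuculose is present, so GorE is active.
With repressor GorE bound, *quvX* is not transcribed.
So QuvX is not produced.
QuvM is produced constitutively and is active.
Activator QuvM is present, so *fubT* is transcribed.
So FubT is produced and active.
No repressor is bound and FubT is active, so *torU* is transcribed.
So TorU is produced and active.
Maltulose is present, so HaxP is inactive.
With no repressor bound, *sibC* is transcribed.
So SibC is produced and active.
QilQ is constitutively active in this strain.
With repressor QilQ bound, *holA* is not transcribed.
So HolA is not produced.
Required activator HolA is absent, so *zorN* is not transcribed.
So ZorN is not produced.
Required activator ZorN is absent, so *quvH* is not transcribed.
So QuvH is not produced.
With repressor SibC bound, *fenP* is not transcribed.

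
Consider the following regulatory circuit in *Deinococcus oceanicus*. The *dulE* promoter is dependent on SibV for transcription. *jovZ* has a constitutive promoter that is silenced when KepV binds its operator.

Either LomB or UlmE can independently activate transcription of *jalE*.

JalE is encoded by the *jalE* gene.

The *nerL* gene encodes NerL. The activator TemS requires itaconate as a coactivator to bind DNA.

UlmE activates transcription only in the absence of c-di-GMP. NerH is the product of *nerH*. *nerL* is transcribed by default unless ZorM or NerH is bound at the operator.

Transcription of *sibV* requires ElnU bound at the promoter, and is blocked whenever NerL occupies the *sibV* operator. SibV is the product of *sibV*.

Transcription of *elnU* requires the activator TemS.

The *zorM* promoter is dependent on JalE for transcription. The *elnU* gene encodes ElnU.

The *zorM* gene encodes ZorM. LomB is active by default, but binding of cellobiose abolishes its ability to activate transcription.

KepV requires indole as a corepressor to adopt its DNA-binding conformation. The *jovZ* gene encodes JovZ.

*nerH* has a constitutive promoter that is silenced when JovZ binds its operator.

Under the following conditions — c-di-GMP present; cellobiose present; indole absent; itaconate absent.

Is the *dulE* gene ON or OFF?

Cellobiose is present, so LomB is inactive.
c-di-GMP is present, so UlmE is inactive.
No activator is available at the *jalE* promoter, so *jalE* is not transcribed.
So JalE is not produced.
Required activator JalE is absent, so *zorM* is not transcribed.
So ZorM is not produced.
Indole is absent, so KepV is inactive.
With no repressor bound, *jovZ* is transcribed.
So JovZ is produced and active.
With repressor JovZ bound, *nerH* is not transcribed.
So NerH is not produced.
With no repressor bound, *nerL* is transcribed.
So NerL is produced and active.
Itaconate is absent, so TemS is inactive.
Required activator TemS is absent, so *elnU* is not transcribed.
So ElnU is not produced.
With repressor NerL bound, *sibV* is not transcribed.
So SibV is not produced.
Required activator SibV is absent, so *dulE* is not transcribed.

OFF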